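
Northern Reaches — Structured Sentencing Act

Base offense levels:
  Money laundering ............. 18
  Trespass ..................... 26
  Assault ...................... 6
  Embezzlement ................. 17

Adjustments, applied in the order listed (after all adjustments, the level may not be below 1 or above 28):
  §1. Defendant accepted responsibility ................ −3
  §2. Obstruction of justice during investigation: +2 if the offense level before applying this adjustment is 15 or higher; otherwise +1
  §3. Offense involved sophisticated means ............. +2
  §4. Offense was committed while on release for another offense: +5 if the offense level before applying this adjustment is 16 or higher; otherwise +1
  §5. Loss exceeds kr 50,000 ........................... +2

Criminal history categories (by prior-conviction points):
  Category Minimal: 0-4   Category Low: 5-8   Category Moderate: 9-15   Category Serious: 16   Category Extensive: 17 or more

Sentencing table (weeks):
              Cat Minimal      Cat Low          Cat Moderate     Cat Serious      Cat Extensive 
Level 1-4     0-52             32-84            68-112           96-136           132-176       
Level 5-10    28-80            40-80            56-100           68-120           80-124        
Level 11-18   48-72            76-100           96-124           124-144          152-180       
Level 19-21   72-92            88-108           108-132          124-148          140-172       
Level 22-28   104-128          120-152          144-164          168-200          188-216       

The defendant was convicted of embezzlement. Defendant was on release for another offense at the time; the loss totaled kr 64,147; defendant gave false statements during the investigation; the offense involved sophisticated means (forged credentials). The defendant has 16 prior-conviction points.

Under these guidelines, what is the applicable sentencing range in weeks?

168-200 weeks

Base offense level for embezzlement: 17.
§2 applies (level before this adjustment is 17 ≥ 15, so +2): 17 + 2 = 19.
§3 applies: 19 + 2 = 21.
§4 applies (level before this adjustment is 21 ≥ 16, so +5): 21 + 5 = 26.
§5 applies: 26 + 2 = 28.
Final offense level: 28.
Criminal history: 16 prior points → Category Serious (16).
Level 28 falls in the 22-28 band.
Grid: Level 22-28 × Category Serious = 168-200 weeks.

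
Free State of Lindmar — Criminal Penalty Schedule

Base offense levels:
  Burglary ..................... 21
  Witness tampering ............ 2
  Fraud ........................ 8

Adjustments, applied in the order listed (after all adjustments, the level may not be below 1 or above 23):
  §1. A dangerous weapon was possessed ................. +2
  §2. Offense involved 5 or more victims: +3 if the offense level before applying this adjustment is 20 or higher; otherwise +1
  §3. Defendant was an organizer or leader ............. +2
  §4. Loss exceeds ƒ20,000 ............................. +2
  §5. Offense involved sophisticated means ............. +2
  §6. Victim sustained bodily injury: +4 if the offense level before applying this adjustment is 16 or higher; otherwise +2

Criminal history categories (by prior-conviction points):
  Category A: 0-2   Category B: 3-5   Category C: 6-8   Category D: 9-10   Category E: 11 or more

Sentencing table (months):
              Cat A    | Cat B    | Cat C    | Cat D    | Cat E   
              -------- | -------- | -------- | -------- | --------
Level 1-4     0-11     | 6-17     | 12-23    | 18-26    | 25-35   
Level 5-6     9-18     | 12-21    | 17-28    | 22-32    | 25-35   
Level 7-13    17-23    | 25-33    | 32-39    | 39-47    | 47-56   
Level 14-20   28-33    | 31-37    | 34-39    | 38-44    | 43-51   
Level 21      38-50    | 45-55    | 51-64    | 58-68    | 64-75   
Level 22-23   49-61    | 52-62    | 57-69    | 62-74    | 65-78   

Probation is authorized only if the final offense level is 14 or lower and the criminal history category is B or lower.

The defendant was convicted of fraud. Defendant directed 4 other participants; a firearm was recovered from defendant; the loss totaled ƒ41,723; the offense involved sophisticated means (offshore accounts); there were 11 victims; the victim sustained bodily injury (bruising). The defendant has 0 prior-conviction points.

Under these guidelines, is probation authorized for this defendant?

No

Base offense level for fraud: 8.
§1 applies: 8 + 2 = 10.
§2 applies (level before this adjustment is 10 < 20, so +1): 10 + 1 = 11.
§3 applies: 11 + 2 = 13.
§4 applies: 13 + 2 = 15.
§5 applies: 15 + 2 = 17.
§6 applies (level before this adjustment is 17 ≥ 16, so +4): 17 + 4 = 21.
Final offense level: 21.
Criminal history: 0 prior points → Category A (0-2).
Level 21 falls in the 21 band.
Grid: Level 21 × Category A = 38-50 months.
Probation check: level 21 > 14 and category A ≤ B → not eligible.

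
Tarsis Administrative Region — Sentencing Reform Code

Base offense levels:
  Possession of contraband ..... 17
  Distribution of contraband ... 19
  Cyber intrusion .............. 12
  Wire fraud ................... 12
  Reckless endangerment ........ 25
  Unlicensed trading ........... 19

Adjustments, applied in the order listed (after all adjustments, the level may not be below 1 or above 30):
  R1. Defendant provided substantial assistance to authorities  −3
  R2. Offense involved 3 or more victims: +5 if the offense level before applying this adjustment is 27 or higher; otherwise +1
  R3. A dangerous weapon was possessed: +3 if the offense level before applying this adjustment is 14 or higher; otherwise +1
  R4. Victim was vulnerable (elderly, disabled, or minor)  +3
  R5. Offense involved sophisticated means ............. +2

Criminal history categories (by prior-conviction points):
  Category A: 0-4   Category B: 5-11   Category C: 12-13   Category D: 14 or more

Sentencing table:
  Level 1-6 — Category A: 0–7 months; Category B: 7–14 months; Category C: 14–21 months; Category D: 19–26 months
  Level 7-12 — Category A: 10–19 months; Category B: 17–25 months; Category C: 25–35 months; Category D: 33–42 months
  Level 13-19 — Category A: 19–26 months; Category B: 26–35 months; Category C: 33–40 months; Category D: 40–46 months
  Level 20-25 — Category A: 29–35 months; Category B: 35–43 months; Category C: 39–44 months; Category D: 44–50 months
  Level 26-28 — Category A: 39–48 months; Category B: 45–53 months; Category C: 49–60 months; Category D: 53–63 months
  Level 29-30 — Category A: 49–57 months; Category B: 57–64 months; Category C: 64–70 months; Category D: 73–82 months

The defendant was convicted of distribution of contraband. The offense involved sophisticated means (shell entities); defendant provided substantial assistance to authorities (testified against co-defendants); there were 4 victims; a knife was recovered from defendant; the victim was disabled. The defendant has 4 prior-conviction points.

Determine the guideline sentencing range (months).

29-35 months

Base offense level for distribution of contraband: 19.
R1 applies: 19 − 3 = 16.
R2 applies (level before this adjustment is 16 < 27, so +1): 16 + 1 = 17.
R3 applies (level before this adjustment is 17 ≥ 14, so +3): 17 + 3 = 20.
R4 applies: 20 + 3 = 23.
R5 applies: 23 + 2 = 25.
Final offense level: 25.
Criminal history: 4 prior points → Category A (0-4).
Level 25 falls in the 20-25 band.
Grid: Level 20-25 × Category A = 29-35 months.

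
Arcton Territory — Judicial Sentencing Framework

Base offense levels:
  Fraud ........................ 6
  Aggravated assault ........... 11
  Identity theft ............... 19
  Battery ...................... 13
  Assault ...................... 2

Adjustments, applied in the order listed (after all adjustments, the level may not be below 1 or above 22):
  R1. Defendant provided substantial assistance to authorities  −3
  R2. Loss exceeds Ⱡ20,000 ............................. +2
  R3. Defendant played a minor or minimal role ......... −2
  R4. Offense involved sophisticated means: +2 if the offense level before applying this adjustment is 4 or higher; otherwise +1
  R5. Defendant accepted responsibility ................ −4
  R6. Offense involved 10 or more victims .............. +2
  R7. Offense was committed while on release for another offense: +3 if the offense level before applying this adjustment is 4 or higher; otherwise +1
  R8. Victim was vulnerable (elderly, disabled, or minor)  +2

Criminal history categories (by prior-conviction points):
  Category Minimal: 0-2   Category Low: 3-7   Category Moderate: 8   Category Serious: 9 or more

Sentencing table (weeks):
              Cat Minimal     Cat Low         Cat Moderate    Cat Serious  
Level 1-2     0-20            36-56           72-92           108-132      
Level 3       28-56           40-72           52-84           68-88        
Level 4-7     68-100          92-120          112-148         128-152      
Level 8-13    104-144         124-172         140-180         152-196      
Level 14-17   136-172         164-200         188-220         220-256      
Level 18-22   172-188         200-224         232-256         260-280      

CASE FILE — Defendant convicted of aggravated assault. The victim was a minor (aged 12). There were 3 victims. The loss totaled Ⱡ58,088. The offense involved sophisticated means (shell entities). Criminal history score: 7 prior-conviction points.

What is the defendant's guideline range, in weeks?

Base offense level for aggravated assault: 11.
R1 does not apply.
R2 applies: 11 + 2 = 13.
R3 does not apply.
R4 applies (level before this adjustment is 13 ≥ 4, so +2): 13 + 2 = 15.
R5 does not apply.
R6 does not apply.
R8 applies: 15 + 2 = 17.
Final offense level: 17.
Criminal history: 7 prior points → Category Low (3-7).
Level 17 falls in the 14-17 band.
Grid: Level 14-17 × Category Low = 164-200 weeks.

164-200 weeks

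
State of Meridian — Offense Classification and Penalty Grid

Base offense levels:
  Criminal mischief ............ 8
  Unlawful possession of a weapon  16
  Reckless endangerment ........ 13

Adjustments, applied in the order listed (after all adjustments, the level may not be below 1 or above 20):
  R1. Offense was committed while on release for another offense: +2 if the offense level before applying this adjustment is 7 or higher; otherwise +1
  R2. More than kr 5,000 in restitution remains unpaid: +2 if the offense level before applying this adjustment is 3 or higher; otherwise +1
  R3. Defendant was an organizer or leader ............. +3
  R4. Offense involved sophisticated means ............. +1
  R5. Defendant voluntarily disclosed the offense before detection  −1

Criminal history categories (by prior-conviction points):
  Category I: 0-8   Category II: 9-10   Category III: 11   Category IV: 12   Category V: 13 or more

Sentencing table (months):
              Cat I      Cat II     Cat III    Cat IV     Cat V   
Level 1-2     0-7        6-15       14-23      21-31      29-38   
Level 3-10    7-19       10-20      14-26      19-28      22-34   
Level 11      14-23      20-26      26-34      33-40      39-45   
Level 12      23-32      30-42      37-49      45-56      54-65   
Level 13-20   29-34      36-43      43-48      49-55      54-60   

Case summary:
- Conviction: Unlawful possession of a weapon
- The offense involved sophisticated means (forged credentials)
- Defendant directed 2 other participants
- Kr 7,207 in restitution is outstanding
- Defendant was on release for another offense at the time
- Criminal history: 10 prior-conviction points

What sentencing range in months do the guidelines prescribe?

36-43 months

Base offense level for unlawful possession of a weapon: 16.
R1 applies (level before this adjustment is 16 ≥ 7, so +2): 16 + 2 = 18.
R2 applies (level before this adjustment is 18 ≥ 3, so +2): 18 + 2 = 20.
R3 applies: 20 + 3 = 23.
R4 applies: 23 + 1 = 24.
Level 24 exceeds the maximum of 20; capped at 20.
Final offense level: 20.
Criminal history: 10 prior points → Category II (9-10).
Level 20 falls in the 13-20 band.
Grid: Level 13-20 × Category II = 36-43 months.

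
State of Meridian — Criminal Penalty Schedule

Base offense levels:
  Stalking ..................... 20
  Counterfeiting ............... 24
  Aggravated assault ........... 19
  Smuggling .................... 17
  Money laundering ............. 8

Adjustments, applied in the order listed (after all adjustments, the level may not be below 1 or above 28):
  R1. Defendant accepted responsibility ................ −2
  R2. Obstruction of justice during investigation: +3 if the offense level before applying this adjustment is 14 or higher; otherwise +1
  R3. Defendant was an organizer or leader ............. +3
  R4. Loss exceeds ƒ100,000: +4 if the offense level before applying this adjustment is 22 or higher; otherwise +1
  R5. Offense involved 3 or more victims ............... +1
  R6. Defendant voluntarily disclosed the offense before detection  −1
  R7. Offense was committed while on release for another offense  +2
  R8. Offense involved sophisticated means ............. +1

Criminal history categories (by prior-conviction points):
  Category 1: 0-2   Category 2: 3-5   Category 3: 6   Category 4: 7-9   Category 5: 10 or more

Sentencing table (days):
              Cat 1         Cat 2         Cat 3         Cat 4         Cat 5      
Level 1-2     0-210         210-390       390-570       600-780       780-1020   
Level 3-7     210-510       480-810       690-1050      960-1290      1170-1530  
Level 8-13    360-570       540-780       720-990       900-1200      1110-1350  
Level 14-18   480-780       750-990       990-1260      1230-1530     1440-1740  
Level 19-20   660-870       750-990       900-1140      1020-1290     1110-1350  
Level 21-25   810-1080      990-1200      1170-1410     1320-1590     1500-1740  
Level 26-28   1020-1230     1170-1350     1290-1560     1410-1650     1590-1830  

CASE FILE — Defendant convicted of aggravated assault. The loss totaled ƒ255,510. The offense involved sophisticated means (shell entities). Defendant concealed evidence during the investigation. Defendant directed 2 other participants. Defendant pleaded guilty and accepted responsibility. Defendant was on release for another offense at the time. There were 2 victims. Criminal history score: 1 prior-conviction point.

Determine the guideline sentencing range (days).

1020-1230 days

Base offense level for aggravated assault: 19.
R1 applies: 19 − 2 = 17.
R2 applies (level before this adjustment is 17 ≥ 14, so +3): 17 + 3 = 20.
R3 applies: 20 + 3 = 23.
R4 applies (level before this adjustment is 23 ≥ 22, so +4): 23 + 4 = 27.
R5 does not apply.
R6 does not apply.
R7 applies: 27 + 2 = 29.
R8 applies: 29 + 1 = 30.
Level 30 exceeds the maximum of 28; capped at 28.
Final offense level: 28.
Criminal history: 1 prior point → Category 1 (0-2).
Level 28 falls in the 26-28 band.
Grid: Level 26-28 × Category 1 = 1020-1230 days.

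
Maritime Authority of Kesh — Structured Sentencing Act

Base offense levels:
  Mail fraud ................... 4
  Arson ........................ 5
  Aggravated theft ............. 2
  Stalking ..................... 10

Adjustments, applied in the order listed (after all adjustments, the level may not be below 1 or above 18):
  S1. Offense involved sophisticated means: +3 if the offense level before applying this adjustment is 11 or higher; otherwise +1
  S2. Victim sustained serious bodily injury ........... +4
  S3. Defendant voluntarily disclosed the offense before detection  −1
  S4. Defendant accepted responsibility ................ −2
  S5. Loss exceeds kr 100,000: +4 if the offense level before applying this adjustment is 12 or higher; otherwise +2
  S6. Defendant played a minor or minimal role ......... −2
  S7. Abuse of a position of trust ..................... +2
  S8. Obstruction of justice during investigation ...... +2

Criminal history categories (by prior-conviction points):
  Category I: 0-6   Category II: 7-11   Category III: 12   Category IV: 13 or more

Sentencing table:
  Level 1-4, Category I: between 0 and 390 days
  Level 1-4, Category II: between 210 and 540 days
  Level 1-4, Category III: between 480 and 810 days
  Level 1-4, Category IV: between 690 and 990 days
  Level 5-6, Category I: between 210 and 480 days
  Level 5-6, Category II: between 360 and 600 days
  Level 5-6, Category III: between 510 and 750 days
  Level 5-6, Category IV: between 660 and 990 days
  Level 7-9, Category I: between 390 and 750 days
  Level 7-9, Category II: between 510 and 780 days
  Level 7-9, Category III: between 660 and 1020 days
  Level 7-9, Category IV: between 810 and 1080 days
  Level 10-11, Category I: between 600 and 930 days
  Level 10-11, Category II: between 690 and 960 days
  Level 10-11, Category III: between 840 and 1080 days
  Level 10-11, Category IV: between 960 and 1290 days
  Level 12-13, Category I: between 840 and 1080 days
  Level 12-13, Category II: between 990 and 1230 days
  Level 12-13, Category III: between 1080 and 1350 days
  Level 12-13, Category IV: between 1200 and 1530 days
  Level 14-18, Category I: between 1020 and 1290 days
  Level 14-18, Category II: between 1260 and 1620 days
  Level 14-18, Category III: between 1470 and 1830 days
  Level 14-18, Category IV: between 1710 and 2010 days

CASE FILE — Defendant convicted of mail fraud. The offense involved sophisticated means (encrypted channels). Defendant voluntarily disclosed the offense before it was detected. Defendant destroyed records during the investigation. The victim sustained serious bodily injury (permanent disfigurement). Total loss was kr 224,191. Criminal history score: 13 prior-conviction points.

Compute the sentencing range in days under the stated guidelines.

1200-1530 days

Base offense level for mail fraud: 4.
S1 applies (level before this adjustment is 4 < 11, so +1): 4 + 1 = 5.
S2 applies: 5 + 4 = 9.
S3 applies: 9 − 1 = 8.
S4 does not apply.
S5 applies (level before this adjustment is 8 < 12, so +2): 8 + 2 = 10.
S6 does not apply.
S7 does not apply.
S8 applies: 10 + 2 = 12.
Final offense level: 12.
Criminal history: 13 prior points → Category IV (13+).
Level 12 falls in the 12-13 band.
Grid: Level 12-13 × Category IV = 1200-1530 days.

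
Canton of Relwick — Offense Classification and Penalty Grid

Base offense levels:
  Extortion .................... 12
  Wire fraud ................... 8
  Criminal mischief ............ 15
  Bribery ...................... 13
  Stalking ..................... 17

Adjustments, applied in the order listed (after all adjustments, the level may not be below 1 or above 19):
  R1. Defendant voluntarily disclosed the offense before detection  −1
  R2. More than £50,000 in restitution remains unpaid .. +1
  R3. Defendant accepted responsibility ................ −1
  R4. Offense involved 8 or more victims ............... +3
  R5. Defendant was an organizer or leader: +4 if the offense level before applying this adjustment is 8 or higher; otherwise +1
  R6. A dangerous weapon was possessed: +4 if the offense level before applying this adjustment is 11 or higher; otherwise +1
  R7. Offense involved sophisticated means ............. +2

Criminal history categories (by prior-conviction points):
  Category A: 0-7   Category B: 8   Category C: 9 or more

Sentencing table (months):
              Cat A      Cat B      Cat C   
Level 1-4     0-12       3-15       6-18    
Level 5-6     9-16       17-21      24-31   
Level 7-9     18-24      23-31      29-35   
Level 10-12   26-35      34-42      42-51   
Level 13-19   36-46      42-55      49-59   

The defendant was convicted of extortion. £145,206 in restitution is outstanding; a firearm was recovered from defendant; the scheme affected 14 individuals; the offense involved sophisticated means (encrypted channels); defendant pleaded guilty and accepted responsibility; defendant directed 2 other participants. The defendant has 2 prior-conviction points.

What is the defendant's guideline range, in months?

36-46 months

Base offense level for extortion: 12.
R2 applies: 12 + 1 = 13.
R3 applies: 13 − 1 = 12.
R4 applies: 12 + 3 = 15.
R5 applies (level before this adjustment is 15 ≥ 8, so +4): 15 + 4 = 19.
R6 applies (level before this adjustment is 19 ≥ 11, so +4): 19 + 4 = 23.
R7 applies: 23 + 2 = 25.
Level 25 exceeds the maximum of 19; capped at 19.
Final offense level: 19.
Criminal history: 2 prior points → Category A (0-7).
Level 19 falls in the 13-19 band.
Grid: Level 13-19 × Category A = 36-46 months.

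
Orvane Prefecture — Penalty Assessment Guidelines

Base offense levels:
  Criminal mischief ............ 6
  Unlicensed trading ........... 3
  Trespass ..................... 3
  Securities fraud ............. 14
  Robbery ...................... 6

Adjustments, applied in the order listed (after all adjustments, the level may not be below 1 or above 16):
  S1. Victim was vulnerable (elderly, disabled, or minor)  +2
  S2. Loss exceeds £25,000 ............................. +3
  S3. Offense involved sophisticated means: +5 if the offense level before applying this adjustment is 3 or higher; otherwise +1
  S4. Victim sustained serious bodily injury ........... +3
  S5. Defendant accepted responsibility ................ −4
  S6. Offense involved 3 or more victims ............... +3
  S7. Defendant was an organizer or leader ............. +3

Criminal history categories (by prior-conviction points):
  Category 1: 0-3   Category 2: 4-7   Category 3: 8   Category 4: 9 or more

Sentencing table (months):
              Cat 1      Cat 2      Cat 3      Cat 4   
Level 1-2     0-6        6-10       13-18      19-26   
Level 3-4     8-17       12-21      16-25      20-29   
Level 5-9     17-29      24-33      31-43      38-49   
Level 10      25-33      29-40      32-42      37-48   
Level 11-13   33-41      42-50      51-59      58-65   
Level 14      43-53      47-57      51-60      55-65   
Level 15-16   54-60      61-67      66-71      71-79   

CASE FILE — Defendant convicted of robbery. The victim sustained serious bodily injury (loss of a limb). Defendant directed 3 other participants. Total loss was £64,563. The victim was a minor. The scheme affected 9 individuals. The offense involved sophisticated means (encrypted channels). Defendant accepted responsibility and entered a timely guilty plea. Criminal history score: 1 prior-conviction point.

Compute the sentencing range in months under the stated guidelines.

Base offense level for robbery: 6.
S1 applies: 6 + 2 = 8.
S2 applies: 8 + 3 = 11.
S3 applies (level before this adjustment is 11 ≥ 3, so +5): 11 + 5 = 16.
S4 applies: 16 + 3 = 19.
S5 applies: 19 − 4 = 15.
S6 applies: 15 + 3 = 18.
S7 applies: 18 + 3 = 21.
Level 21 exceeds the maximum of 16; capped at 16.
Final offense level: 16.
Criminal history: 1 prior point → Category 1 (0-3).
Level 16 falls in the 15-16 band.
Grid: Level 15-16 × Category 1 = 54-60 months.

54-60 months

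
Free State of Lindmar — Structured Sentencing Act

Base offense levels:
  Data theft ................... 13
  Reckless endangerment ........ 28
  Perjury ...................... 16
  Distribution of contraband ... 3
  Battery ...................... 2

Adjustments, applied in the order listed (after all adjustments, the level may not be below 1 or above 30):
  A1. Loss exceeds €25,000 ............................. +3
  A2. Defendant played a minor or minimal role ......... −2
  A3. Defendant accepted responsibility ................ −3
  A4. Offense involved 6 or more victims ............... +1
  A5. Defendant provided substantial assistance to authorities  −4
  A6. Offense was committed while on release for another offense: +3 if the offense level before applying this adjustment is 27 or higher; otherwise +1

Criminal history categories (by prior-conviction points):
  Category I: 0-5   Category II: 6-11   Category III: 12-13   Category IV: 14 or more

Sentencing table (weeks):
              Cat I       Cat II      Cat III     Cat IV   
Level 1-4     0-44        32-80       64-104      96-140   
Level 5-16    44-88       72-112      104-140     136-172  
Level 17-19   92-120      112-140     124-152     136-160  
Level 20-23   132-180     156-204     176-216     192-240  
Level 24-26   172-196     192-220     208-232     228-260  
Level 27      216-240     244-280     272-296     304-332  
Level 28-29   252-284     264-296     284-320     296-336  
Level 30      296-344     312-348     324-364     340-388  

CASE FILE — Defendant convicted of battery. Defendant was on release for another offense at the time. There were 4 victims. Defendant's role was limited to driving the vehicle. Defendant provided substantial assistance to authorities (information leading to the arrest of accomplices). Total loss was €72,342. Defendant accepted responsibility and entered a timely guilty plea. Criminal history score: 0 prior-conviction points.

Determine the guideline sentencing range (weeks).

Base offense level for battery: 2.
A1 applies: 2 + 3 = 5.
A2 applies: 5 − 2 = 3.
A3 applies: 3 − 3 = 0.
A4 does not apply.
A5 applies: 0 − 4 = -4.
A6 applies (level before this adjustment is -4 < 27, so +1): -4 + 1 = -3.
Level -3 is below the minimum of 1; floored at 1.
Final offense level: 1.
Criminal history: 0 prior points → Category I (0-5).
Level 1 falls in the 1-4 band.
Grid: Level 1-4 × Category I = 0-44 weeks.

0-44 weeks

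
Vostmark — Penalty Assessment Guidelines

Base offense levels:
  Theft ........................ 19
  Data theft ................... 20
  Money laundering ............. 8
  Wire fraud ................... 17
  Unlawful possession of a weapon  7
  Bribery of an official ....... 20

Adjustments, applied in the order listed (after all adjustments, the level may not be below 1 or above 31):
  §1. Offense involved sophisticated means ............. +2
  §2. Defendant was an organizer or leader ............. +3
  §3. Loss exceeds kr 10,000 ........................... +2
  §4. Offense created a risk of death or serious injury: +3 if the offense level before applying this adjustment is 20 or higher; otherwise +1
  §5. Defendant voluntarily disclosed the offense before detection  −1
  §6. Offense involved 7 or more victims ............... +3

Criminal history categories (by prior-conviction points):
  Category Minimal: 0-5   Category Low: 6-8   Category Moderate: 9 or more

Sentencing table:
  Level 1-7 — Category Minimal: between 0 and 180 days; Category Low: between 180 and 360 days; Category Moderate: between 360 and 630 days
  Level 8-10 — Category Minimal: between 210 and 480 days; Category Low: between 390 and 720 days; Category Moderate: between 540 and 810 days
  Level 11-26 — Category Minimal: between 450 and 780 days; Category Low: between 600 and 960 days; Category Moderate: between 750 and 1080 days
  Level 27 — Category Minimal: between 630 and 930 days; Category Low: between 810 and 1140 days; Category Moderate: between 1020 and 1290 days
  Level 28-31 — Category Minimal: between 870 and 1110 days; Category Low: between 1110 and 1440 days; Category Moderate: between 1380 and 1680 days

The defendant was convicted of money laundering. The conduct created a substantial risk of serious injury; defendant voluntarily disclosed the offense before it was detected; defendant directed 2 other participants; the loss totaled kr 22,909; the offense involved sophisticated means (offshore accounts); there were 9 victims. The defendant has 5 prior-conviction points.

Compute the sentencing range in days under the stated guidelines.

450-780 days

Base offense level for money laundering: 8.
§1 applies: 8 + 2 = 10.
§2 applies: 10 + 3 = 13.
§3 applies: 13 + 2 = 15.
§4 applies (level before this adjustment is 15 < 20, so +1): 15 + 1 = 16.
§5 applies: 16 − 1 = 15.
§6 applies: 15 + 3 = 18.
Final offense level: 18.
Criminal history: 5 prior points → Category Minimal (0-5).
Level 18 falls in the 11-26 band.
Grid: Level 11-26 × Category Minimal = 450-780 days.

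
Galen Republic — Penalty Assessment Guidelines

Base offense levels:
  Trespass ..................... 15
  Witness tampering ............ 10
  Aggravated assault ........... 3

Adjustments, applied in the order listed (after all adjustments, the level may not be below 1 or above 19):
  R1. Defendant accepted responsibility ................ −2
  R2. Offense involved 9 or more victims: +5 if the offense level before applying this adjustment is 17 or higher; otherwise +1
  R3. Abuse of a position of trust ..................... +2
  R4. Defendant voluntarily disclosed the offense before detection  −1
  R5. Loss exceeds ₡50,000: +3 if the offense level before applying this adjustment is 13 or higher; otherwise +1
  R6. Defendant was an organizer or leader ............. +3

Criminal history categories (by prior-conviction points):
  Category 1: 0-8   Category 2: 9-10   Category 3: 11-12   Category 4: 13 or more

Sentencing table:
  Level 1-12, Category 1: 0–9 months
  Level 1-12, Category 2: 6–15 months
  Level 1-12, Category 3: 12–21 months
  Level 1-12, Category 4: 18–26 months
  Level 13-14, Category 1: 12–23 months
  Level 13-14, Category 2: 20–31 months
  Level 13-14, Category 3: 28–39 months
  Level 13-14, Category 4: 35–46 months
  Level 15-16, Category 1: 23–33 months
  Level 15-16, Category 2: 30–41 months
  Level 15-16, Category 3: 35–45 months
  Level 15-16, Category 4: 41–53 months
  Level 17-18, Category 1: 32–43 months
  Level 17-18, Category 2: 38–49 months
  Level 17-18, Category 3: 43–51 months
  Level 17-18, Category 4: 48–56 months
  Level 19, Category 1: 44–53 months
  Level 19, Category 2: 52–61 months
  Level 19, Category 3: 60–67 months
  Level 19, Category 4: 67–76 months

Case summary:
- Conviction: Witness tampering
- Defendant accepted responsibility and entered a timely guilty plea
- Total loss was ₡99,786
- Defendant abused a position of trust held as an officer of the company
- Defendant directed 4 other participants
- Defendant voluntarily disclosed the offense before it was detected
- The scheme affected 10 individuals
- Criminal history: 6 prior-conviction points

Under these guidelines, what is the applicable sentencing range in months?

12-23 months

Base offense level for witness tampering: 10.
R1 applies: 10 − 2 = 8.
R2 applies (level before this adjustment is 8 < 17, so +1): 8 + 1 = 9.
R3 applies: 9 + 2 = 11.
R4 applies: 11 − 1 = 10.
R5 applies (level before this adjustment is 10 < 13, so +1): 10 + 1 = 11.
R6 applies: 11 + 3 = 14.
Final offense level: 14.
Criminal history: 6 prior points → Category 1 (0-8).
Level 14 falls in the 13-14 band.
Grid: Level 13-14 × Category 1 = 12-23 months.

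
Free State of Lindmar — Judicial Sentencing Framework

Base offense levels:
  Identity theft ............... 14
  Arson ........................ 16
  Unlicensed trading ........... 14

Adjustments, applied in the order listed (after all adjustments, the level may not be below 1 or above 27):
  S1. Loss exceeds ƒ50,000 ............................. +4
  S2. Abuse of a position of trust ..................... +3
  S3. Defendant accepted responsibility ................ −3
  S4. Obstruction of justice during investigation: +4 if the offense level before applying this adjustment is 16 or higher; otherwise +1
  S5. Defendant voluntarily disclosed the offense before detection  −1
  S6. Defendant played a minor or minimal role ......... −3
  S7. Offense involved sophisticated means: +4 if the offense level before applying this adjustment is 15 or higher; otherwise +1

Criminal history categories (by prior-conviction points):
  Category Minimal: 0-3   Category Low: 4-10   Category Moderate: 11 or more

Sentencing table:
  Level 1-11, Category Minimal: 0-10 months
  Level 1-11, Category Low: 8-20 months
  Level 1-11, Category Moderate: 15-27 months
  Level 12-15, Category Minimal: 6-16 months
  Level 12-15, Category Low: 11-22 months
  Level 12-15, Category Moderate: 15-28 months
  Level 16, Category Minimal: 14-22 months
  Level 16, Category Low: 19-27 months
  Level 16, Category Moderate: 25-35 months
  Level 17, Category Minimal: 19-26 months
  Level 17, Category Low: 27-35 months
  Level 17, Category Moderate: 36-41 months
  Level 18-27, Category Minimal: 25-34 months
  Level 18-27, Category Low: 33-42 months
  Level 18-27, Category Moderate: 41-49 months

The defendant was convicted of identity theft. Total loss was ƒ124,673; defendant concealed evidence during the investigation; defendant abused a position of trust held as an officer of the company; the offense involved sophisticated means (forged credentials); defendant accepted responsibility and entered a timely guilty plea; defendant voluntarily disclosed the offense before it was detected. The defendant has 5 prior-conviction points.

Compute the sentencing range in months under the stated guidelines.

Base offense level for identity theft: 14.
S1 applies: 14 + 4 = 18.
S2 applies: 18 + 3 = 21.
S3 applies: 21 − 3 = 18.
S4 applies (level before this adjustment is 18 ≥ 16, so +4): 18 + 4 = 22.
S5 applies: 22 − 1 = 21.
S7 applies (level before this adjustment is 21 ≥ 15, so +4): 21 + 4 = 25.
Final offense level: 25.
Criminal history: 5 prior points → Category Low (4-10).
Level 25 falls in the 18-27 band.
Grid: Level 18-27 × Category Low = 33-42 months.

33-42 months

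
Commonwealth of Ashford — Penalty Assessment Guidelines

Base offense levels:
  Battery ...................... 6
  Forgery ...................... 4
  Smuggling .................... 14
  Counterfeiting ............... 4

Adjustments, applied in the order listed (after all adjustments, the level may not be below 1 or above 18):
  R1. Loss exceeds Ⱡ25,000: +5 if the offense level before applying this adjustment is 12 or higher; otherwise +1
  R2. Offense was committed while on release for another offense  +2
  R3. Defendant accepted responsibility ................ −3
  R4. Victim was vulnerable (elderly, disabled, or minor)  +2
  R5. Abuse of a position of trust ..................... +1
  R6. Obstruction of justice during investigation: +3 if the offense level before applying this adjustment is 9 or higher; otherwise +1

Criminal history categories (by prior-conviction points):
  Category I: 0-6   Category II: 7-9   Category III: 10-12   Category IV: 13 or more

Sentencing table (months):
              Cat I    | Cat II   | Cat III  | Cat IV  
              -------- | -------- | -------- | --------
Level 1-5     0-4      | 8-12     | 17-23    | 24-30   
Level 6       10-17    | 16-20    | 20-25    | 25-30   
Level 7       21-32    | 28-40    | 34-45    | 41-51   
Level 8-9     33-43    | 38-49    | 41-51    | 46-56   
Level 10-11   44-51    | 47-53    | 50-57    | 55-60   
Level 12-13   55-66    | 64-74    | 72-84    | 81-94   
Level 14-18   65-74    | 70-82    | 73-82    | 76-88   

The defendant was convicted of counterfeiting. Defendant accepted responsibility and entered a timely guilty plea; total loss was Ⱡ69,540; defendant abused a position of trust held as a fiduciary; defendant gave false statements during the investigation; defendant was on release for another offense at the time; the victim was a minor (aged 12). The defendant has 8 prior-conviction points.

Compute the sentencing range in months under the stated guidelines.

Base offense level for counterfeiting: 4.
R1 applies (level before this adjustment is 4 < 12, so +1): 4 + 1 = 5.
R2 applies: 5 + 2 = 7.
R3 applies: 7 − 3 = 4.
R4 applies: 4 + 2 = 6.
R5 applies: 6 + 1 = 7.
R6 applies (level before this adjustment is 7 < 9, so +1): 7 + 1 = 8.
Final offense level: 8.
Criminal history: 8 prior points → Category II (7-9).
Level 8 falls in the 8-9 band.
Grid: Level 8-9 × Category II = 38-49 months.

38-49 months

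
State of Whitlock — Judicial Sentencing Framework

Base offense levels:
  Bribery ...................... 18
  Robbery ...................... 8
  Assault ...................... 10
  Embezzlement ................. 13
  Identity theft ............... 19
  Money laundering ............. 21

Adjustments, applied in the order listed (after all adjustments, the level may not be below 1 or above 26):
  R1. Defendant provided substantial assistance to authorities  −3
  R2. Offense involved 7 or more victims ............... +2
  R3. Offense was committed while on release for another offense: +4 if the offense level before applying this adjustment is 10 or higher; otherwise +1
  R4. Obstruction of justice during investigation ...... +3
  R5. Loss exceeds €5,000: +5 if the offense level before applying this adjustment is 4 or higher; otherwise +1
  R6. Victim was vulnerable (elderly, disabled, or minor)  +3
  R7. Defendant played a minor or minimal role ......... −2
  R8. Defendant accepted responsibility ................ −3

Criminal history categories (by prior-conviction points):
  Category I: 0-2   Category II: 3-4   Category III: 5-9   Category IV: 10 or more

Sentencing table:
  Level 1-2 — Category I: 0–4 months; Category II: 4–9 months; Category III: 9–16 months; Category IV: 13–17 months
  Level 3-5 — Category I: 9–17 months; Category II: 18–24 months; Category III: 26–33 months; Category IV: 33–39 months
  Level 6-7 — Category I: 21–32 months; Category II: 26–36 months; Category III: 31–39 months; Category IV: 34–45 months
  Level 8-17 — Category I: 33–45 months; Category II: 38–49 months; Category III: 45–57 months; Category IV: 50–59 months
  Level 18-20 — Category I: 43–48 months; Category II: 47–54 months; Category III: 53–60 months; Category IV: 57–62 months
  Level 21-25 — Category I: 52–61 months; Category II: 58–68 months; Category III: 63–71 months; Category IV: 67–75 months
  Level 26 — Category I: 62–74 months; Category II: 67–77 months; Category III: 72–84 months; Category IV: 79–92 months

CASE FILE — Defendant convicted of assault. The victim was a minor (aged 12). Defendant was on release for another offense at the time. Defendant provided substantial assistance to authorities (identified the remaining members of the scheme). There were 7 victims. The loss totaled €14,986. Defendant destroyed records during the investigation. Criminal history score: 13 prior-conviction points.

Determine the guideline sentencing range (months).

67-75 months

Base offense level for assault: 10.
R1 applies: 10 − 3 = 7.
R2 applies: 7 + 2 = 9.
R3 applies (level before this adjustment is 9 < 10, so +1): 9 + 1 = 10.
R4 applies: 10 + 3 = 13.
R5 applies (level before this adjustment is 13 ≥ 4, so +5): 13 + 5 = 18.
R6 applies: 18 + 3 = 21.
R8 does not apply.
Final offense level: 21.
Criminal history: 13 prior points → Category IV (10+).
Level 21 falls in the 21-25 band.
Grid: Level 21-25 × Category IV = 67-75 months.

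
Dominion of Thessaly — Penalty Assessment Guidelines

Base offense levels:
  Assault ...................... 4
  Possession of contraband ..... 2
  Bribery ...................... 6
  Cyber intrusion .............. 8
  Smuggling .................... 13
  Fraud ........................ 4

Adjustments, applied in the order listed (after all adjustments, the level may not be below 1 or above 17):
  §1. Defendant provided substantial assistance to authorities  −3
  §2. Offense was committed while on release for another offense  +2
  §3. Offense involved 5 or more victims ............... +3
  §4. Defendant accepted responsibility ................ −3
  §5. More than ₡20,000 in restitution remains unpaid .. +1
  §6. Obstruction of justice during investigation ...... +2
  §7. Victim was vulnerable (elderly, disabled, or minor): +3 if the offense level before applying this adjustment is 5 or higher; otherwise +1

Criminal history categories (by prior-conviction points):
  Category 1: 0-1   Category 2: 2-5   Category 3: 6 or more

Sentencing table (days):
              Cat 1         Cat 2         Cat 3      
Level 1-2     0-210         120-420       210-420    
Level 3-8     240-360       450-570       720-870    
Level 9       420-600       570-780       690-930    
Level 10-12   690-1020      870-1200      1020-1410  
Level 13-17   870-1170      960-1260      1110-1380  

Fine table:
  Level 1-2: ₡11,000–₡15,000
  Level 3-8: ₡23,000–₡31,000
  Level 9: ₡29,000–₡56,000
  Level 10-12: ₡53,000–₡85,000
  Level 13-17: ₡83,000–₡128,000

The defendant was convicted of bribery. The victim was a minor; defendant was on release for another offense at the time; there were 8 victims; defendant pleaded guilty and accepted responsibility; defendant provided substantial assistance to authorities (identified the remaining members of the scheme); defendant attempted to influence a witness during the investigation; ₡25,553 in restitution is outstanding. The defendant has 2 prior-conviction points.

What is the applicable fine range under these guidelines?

Base offense level for bribery: 6.
§1 applies: 6 − 3 = 3.
§2 applies: 3 + 2 = 5.
§3 applies: 5 + 3 = 8.
§4 applies: 8 − 3 = 5.
§5 applies: 5 + 1 = 6.
§6 applies: 6 + 2 = 8.
§7 applies (level before this adjustment is 8 ≥ 5, so +3): 8 + 3 = 11.
Final offense level: 11.
Level 11 falls in the 10-12 band.
Fine table: Level 10-12 → ₡53,000–₡85,000.

₡53,000–₡85,000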